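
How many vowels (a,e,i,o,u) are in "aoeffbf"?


Input: aoeffbf
Checking each character:
  'a' at position 0: vowel (running total: 1)
  'o' at position 1: vowel (running total: 2)
  'e' at position 2: vowel (running total: 3)
  'f' at position 3: consonant
  'f' at position 4: consonant
  'b' at position 5: consonant
  'f' at position 6: consonant
Total vowels: 3

3


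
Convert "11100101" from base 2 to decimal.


Input: "11100101" in base 2
Positional expansion:
  Digit '1' (value 1) x 2^7 = 128
  Digit '1' (value 1) x 2^6 = 64
  Digit '1' (value 1) x 2^5 = 32
  Digit '0' (value 0) x 2^4 = 0
  Digit '0' (value 0) x 2^3 = 0
  Digit '1' (value 1) x 2^2 = 4
  Digit '0' (value 0) x 2^1 = 0
  Digit '1' (value 1) x 2^0 = 1
Sum = 229

229


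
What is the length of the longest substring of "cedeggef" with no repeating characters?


Input: "cedeggef"
Sliding window (track last position of each char):
  Position 0 ('c'): window [0,0] length 1 -- new best
  Position 1 ('e'): window [0,1] length 2 -- new best
  Position 2 ('d'): window [0,2] length 3 -- new best
  Position 3 ('e'): repeat (last at 1), move window start to 2
  Position 3 ('e'): window [2,3] length 2
  Position 4 ('g'): window [2,4] length 3
  Position 5 ('g'): repeat (last at 4), move window start to 5
  Position 5 ('g'): window [5,5] length 1
  Position 6 ('e'): window [5,6] length 2
  Position 7 ('f'): window [5,7] length 3
Longest substring with no repeats: "ced" with length 3

3


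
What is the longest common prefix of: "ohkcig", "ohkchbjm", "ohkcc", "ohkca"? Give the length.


Words: ohkcig, ohkchbjm, ohkcc, ohkca
  Position 0: all 'o' => match
  Position 1: all 'h' => match
  Position 2: all 'k' => match
  Position 3: all 'c' => match
  Position 4: ('i', 'h', 'c', 'a') => mismatch, stop
LCP = "ohkc" (length 4)

4


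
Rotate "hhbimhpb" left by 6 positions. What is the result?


Input: "hhbimhpb", rotate left by 6
First 6 characters: "hhbimh"
Remaining characters: "pb"
Concatenate remaining + first: "pb" + "hhbimh" = "pbhhbimh"

pbhhbimh


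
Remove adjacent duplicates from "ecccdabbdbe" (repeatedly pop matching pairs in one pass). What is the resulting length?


Input: ecccdabbdbe
Stack-based adjacent duplicate removal:
  Read 'e': push. Stack: e
  Read 'c': push. Stack: ec
  Read 'c': matches stack top 'c' => pop. Stack: e
  Read 'c': push. Stack: ec
  Read 'd': push. Stack: ecd
  Read 'a': push. Stack: ecda
  Read 'b': push. Stack: ecdab
  Read 'b': matches stack top 'b' => pop. Stack: ecda
  Read 'd': push. Stack: ecdad
  Read 'b': push. Stack: ecdadb
  Read 'e': push. Stack: ecdadbe
Final stack: "ecdadbe" (length 7)

7


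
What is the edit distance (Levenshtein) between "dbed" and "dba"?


Computing edit distance: "dbed" -> "dba"
DP table:
           d    b    a
      0    1    2    3
  d   1    0    1    2
  b   2    1    0    1
  e   3    2    1    1
  d   4    3    2    2
Edit distance = dp[4][3] = 2

2


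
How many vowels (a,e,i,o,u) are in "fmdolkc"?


Input: fmdolkc
Checking each character:
  'f' at position 0: consonant
  'm' at position 1: consonant
  'd' at position 2: consonant
  'o' at position 3: vowel (running total: 1)
  'l' at position 4: consonant
  'k' at position 5: consonant
  'c' at position 6: consonant
Total vowels: 1

1


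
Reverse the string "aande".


Input: aande
Reading characters right to left:
  Position 4: 'e'
  Position 3: 'd'
  Position 2: 'n'
  Position 1: 'a'
  Position 0: 'a'
Reversed: ednaa

ednaa


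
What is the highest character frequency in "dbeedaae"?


Input: dbeedaae
Character counts:
  'a': 2
  'b': 1
  'd': 2
  'e': 3
Maximum frequency: 3

3


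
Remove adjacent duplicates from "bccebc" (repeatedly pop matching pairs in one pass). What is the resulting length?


Input: bccebc
Stack-based adjacent duplicate removal:
  Read 'b': push. Stack: b
  Read 'c': push. Stack: bc
  Read 'c': matches stack top 'c' => pop. Stack: b
  Read 'e': push. Stack: be
  Read 'b': push. Stack: beb
  Read 'c': push. Stack: bebc
Final stack: "bebc" (length 4)

4


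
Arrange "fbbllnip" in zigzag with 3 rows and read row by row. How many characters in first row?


Zigzag "fbbllnip" into 3 rows:
Placing characters:
  'f' => row 0
  'b' => row 1
  'b' => row 2
  'l' => row 1
  'l' => row 0
  'n' => row 1
  'i' => row 2
  'p' => row 1
Rows:
  Row 0: "fl"
  Row 1: "blnp"
  Row 2: "bi"
First row length: 2

2


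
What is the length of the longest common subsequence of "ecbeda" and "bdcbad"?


LCS of "ecbeda" and "bdcbad"
DP table:
           b    d    c    b    a    d
      0    0    0    0    0    0    0
  e   0    0    0    0    0    0    0
  c   0    0    0    1    1    1    1
  b   0    1    1    1    2    2    2
  e   0    1    1    1    2    2    2
  d   0    1    2    2    2    2    3
  a   0    1    2    2    2    3    3
LCS length = dp[6][6] = 3

3


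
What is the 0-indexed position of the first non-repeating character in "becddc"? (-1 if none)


Input: becddc
Character frequencies:
  'b': 1
  'c': 2
  'd': 2
  'e': 1
Scanning left to right for freq == 1:
  Position 0 ('b'): unique! => answer = 0

0


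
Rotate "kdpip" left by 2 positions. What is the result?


Input: "kdpip", rotate left by 2
First 2 characters: "kd"
Remaining characters: "pip"
Concatenate remaining + first: "pip" + "kd" = "pipkd"

pipkd


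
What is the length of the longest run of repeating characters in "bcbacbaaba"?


Input: "bcbacbaaba"
Scanning for longest run:
  Position 1 ('c'): new char, reset run to 1
  Position 2 ('b'): new char, reset run to 1
  Position 3 ('a'): new char, reset run to 1
  Position 4 ('c'): new char, reset run to 1
  Position 5 ('b'): new char, reset run to 1
  Position 6 ('a'): new char, reset run to 1
  Position 7 ('a'): continues run of 'a', length=2
  Position 8 ('b'): new char, reset run to 1
  Position 9 ('a'): new char, reset run to 1
Longest run: 'a' with length 2

2


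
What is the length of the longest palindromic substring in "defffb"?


Input: "defffb"
Checking substrings for palindromes:
  [2:5] "fff" (len 3) => palindrome
  [2:4] "ff" (len 2) => palindrome
  [3:5] "ff" (len 2) => palindrome
Longest palindromic substring: "fff" with length 3

3


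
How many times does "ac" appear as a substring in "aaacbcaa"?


Searching for "ac" in "aaacbcaa"
Scanning each position:
  Position 0: "aa" => no
  Position 1: "aa" => no
  Position 2: "ac" => MATCH
  Position 3: "cb" => no
  Position 4: "bc" => no
  Position 5: "ca" => no
  Position 6: "aa" => no
Total occurrences: 1

1


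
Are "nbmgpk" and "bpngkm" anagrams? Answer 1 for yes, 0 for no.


Strings: "nbmgpk", "bpngkm"
Sorted first:  bgkmnp
Sorted second: bgkmnp
Sorted forms match => anagrams

1


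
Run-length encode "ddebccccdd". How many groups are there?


Input: ddebccccdd
Scanning for consecutive runs:
  Group 1: 'd' x 2 (positions 0-1)
  Group 2: 'e' x 1 (positions 2-2)
  Group 3: 'b' x 1 (positions 3-3)
  Group 4: 'c' x 4 (positions 4-7)
  Group 5: 'd' x 2 (positions 8-9)
Total groups: 5

5


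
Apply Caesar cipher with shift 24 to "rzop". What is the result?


Caesar cipher: shift "rzop" by 24
  'r' (pos 17) + 24 = pos 15 = 'p'
  'z' (pos 25) + 24 = pos 23 = 'x'
  'o' (pos 14) + 24 = pos 12 = 'm'
  'p' (pos 15) + 24 = pos 13 = 'n'
Result: pxmn

pxmn


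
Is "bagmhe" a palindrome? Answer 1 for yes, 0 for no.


Input: bagmhe
Reversed: ehmgab
  Compare pos 0 ('b') with pos 5 ('e'): MISMATCH
  Compare pos 1 ('a') with pos 4 ('h'): MISMATCH
  Compare pos 2 ('g') with pos 3 ('m'): MISMATCH
Result: not a palindrome

0


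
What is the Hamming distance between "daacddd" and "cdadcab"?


Comparing "daacddd" and "cdadcab" position by position:
  Position 0: 'd' vs 'c' => differ
  Position 1: 'a' vs 'd' => differ
  Position 2: 'a' vs 'a' => same
  Position 3: 'c' vs 'd' => differ
  Position 4: 'd' vs 'c' => differ
  Position 5: 'd' vs 'a' => differ
  Position 6: 'd' vs 'b' => differ
Total differences (Hamming distance): 6

6


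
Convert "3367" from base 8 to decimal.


Input: "3367" in base 8
Positional expansion:
  Digit '3' (value 3) x 8^3 = 1536
  Digit '3' (value 3) x 8^2 = 192
  Digit '6' (value 6) x 8^1 = 48
  Digit '7' (value 7) x 8^0 = 7
Sum = 1783

1783


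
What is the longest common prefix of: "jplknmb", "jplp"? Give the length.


Words: jplknmb, jplp
  Position 0: all 'j' => match
  Position 1: all 'p' => match
  Position 2: all 'l' => match
  Position 3: ('k', 'p') => mismatch, stop
LCP = "jpl" (length 3)

3


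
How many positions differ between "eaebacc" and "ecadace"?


Comparing "eaebacc" and "ecadace" position by position:
  Position 0: 'e' vs 'e' => same
  Position 1: 'a' vs 'c' => DIFFER
  Position 2: 'e' vs 'a' => DIFFER
  Position 3: 'b' vs 'd' => DIFFER
  Position 4: 'a' vs 'a' => same
  Position 5: 'c' vs 'c' => same
  Position 6: 'c' vs 'e' => DIFFER
Positions that differ: 4

4


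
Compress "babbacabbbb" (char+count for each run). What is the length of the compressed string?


Input: babbacabbbb
Runs:
  'b' x 1 => "b1"
  'a' x 1 => "a1"
  'b' x 2 => "b2"
  'a' x 1 => "a1"
  'c' x 1 => "c1"
  'a' x 1 => "a1"
  'b' x 4 => "b4"
Compressed: "b1a1b2a1c1a1b4"
Compressed length: 14

14


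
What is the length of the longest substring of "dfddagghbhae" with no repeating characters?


Input: "dfddagghbhae"
Sliding window (track last position of each char):
  Position 0 ('d'): window [0,0] length 1 -- new best
  Position 1 ('f'): window [0,1] length 2 -- new best
  Position 2 ('d'): repeat (last at 0), move window start to 1
  Position 2 ('d'): window [1,2] length 2
  Position 3 ('d'): repeat (last at 2), move window start to 3
  Position 3 ('d'): window [3,3] length 1
  Position 4 ('a'): window [3,4] length 2
  Position 5 ('g'): window [3,5] length 3 -- new best
  Position 6 ('g'): repeat (last at 5), move window start to 6
  Position 6 ('g'): window [6,6] length 1
  Position 7 ('h'): window [6,7] length 2
  Position 8 ('b'): window [6,8] length 3
  Position 9 ('h'): repeat (last at 7), move window start to 8
  Position 9 ('h'): window [8,9] length 2
  Position 10 ('a'): window [8,10] length 3
  Position 11 ('e'): window [8,11] length 4 -- new best
Longest substring with no repeats: "bhae" with length 4

4


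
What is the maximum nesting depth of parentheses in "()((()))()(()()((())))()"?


Input: "()((()))()(()()((())))()"
Tracking depth:
  Position 0 '(': depth becomes 1
  Position 1 ')': depth becomes 0
  Position 2 '(': depth becomes 1
  Position 3 '(': depth becomes 2
  Position 4 '(': depth becomes 3
  Position 5 ')': depth becomes 2
  Position 6 ')': depth becomes 1
  Position 7 ')': depth becomes 0
  Position 8 '(': depth becomes 1
  Position 9 ')': depth becomes 0
  Position 10 '(': depth becomes 1
  Position 11 '(': depth becomes 2
  Position 12 ')': depth becomes 1
  Position 13 '(': depth becomes 2
  Position 14 ')': depth becomes 1
  Position 15 '(': depth becomes 2
  Position 16 '(': depth becomes 3
  Position 17 '(': depth becomes 4
  Position 18 ')': depth becomes 3
  Position 19 ')': depth becomes 2
  Position 20 ')': depth becomes 1
  Position 21 ')': depth becomes 0
  Position 22 '(': depth becomes 1
  Position 23 ')': depth becomes 0
Maximum depth reached: 4

4


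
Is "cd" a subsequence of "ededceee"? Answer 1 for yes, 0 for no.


Check if "cd" is a subsequence of "ededceee"
Greedy scan:
  Position 0 ('e'): no match needed
  Position 1 ('d'): no match needed
  Position 2 ('e'): no match needed
  Position 3 ('d'): no match needed
  Position 4 ('c'): matches sub[0] = 'c'
  Position 5 ('e'): no match needed
  Position 6 ('e'): no match needed
  Position 7 ('e'): no match needed
Only matched 1/2 characters => not a subsequence

0


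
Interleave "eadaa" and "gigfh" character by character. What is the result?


Interleaving "eadaa" and "gigfh":
  Position 0: 'e' from first, 'g' from second => "eg"
  Position 1: 'a' from first, 'i' from second => "ai"
  Position 2: 'd' from first, 'g' from second => "dg"
  Position 3: 'a' from first, 'f' from second => "af"
  Position 4: 'a' from first, 'h' from second => "ah"
Result: egaidgafah

egaidgafah


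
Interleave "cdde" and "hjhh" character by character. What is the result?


Interleaving "cdde" and "hjhh":
  Position 0: 'c' from first, 'h' from second => "ch"
  Position 1: 'd' from first, 'j' from second => "dj"
  Position 2: 'd' from first, 'h' from second => "dh"
  Position 3: 'e' from first, 'h' from second => "eh"
Result: chdjdheh

chdjdheh


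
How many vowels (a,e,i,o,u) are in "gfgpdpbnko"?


Input: gfgpdpbnko
Checking each character:
  'g' at position 0: consonant
  'f' at position 1: consonant
  'g' at position 2: consonant
  'p' at position 3: consonant
  'd' at position 4: consonant
  'p' at position 5: consonant
  'b' at position 6: consonant
  'n' at position 7: consonant
  'k' at position 8: consonant
  'o' at position 9: vowel (running total: 1)
Total vowels: 1

1


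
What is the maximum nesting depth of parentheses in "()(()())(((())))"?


Input: "()(()())(((())))"
Tracking depth:
  Position 0 '(': depth becomes 1
  Position 1 ')': depth becomes 0
  Position 2 '(': depth becomes 1
  Position 3 '(': depth becomes 2
  Position 4 ')': depth becomes 1
  Position 5 '(': depth becomes 2
  Position 6 ')': depth becomes 1
  Position 7 ')': depth becomes 0
  Position 8 '(': depth becomes 1
  Position 9 '(': depth becomes 2
  Position 10 '(': depth becomes 3
  Position 11 '(': depth becomes 4
  Position 12 ')': depth becomes 3
  Position 13 ')': depth becomes 2
  Position 14 ')': depth becomes 1
  Position 15 ')': depth becomes 0
Maximum depth reached: 4

4


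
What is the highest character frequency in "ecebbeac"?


Input: ecebbeac
Character counts:
  'a': 1
  'b': 2
  'c': 2
  'e': 3
Maximum frequency: 3

3


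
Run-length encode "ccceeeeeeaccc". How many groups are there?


Input: ccceeeeeeaccc
Scanning for consecutive runs:
  Group 1: 'c' x 3 (positions 0-2)
  Group 2: 'e' x 6 (positions 3-8)
  Group 3: 'a' x 1 (positions 9-9)
  Group 4: 'c' x 3 (positions 10-12)
Total groups: 4

4


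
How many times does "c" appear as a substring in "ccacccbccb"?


Searching for "c" in "ccacccbccb"
Scanning each position:
  Position 0: "c" => MATCH
  Position 1: "c" => MATCH
  Position 2: "a" => no
  Position 3: "c" => MATCH
  Position 4: "c" => MATCH
  Position 5: "c" => MATCH
  Position 6: "b" => no
  Position 7: "c" => MATCH
  Position 8: "c" => MATCH
  Position 9: "b" => no
Total occurrences: 7

7


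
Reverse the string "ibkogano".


Input: ibkogano
Reading characters right to left:
  Position 7: 'o'
  Position 6: 'n'
  Position 5: 'a'
  Position 4: 'g'
  Position 3: 'o'
  Position 2: 'k'
  Position 1: 'b'
  Position 0: 'i'
Reversed: onagokbi

onagokbi


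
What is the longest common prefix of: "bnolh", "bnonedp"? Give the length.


Words: bnolh, bnonedp
  Position 0: all 'b' => match
  Position 1: all 'n' => match
  Position 2: all 'o' => match
  Position 3: ('l', 'n') => mismatch, stop
LCP = "bno" (length 3)

3


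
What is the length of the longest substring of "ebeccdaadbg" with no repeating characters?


Input: "ebeccdaadbg"
Sliding window (track last position of each char):
  Position 0 ('e'): window [0,0] length 1 -- new best
  Position 1 ('b'): window [0,1] length 2 -- new best
  Position 2 ('e'): repeat (last at 0), move window start to 1
  Position 2 ('e'): window [1,2] length 2
  Position 3 ('c'): window [1,3] length 3 -- new best
  Position 4 ('c'): repeat (last at 3), move window start to 4
  Position 4 ('c'): window [4,4] length 1
  Position 5 ('d'): window [4,5] length 2
  Position 6 ('a'): window [4,6] length 3
  Position 7 ('a'): repeat (last at 6), move window start to 7
  Position 7 ('a'): window [7,7] length 1
  Position 8 ('d'): window [7,8] length 2
  Position 9 ('b'): window [7,9] length 3
  Position 10 ('g'): window [7,10] length 4 -- new best
Longest substring with no repeats: "adbg" with length 4

4


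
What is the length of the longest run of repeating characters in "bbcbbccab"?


Input: "bbcbbccab"
Scanning for longest run:
  Position 1 ('b'): continues run of 'b', length=2
  Position 2 ('c'): new char, reset run to 1
  Position 3 ('b'): new char, reset run to 1
  Position 4 ('b'): continues run of 'b', length=2
  Position 5 ('c'): new char, reset run to 1
  Position 6 ('c'): continues run of 'c', length=2
  Position 7 ('a'): new char, reset run to 1
  Position 8 ('b'): new char, reset run to 1
Longest run: 'b' with length 2

2


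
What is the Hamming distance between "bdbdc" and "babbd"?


Comparing "bdbdc" and "babbd" position by position:
  Position 0: 'b' vs 'b' => same
  Position 1: 'd' vs 'a' => differ
  Position 2: 'b' vs 'b' => same
  Position 3: 'd' vs 'b' => differ
  Position 4: 'c' vs 'd' => differ
Total differences (Hamming distance): 3

3


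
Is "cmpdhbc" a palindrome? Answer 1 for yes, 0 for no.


Input: cmpdhbc
Reversed: cbhdpmc
  Compare pos 0 ('c') with pos 6 ('c'): match
  Compare pos 1 ('m') with pos 5 ('b'): MISMATCH
  Compare pos 2 ('p') with pos 4 ('h'): MISMATCH
Result: not a palindrome

0


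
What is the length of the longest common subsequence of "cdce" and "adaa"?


LCS of "cdce" and "adaa"
DP table:
           a    d    a    a
      0    0    0    0    0
  c   0    0    0    0    0
  d   0    0    1    1    1
  c   0    0    1    1    1
  e   0    0    1    1    1
LCS length = dp[4][4] = 1

1


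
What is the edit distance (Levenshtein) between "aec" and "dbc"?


Computing edit distance: "aec" -> "dbc"
DP table:
           d    b    c
      0    1    2    3
  a   1    1    2    3
  e   2    2    2    3
  c   3    3    3    2
Edit distance = dp[3][3] = 2

2


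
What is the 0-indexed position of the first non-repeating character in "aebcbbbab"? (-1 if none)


Input: aebcbbbab
Character frequencies:
  'a': 2
  'b': 5
  'c': 1
  'e': 1
Scanning left to right for freq == 1:
  Position 0 ('a'): freq=2, skip
  Position 1 ('e'): unique! => answer = 1

1


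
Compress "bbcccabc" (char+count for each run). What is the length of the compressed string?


Input: bbcccabc
Runs:
  'b' x 2 => "b2"
  'c' x 3 => "c3"
  'a' x 1 => "a1"
  'b' x 1 => "b1"
  'c' x 1 => "c1"
Compressed: "b2c3a1b1c1"
Compressed length: 10

10


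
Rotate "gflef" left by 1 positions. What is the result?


Input: "gflef", rotate left by 1
First 1 characters: "g"
Remaining characters: "flef"
Concatenate remaining + first: "flef" + "g" = "flefg"

flefg


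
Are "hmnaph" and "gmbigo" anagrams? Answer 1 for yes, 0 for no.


Strings: "hmnaph", "gmbigo"
Sorted first:  ahhmnp
Sorted second: bggimo
Differ at position 0: 'a' vs 'b' => not anagrams

0


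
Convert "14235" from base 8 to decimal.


Input: "14235" in base 8
Positional expansion:
  Digit '1' (value 1) x 8^4 = 4096
  Digit '4' (value 4) x 8^3 = 2048
  Digit '2' (value 2) x 8^2 = 128
  Digit '3' (value 3) x 8^1 = 24
  Digit '5' (value 5) x 8^0 = 5
Sum = 6301

6301


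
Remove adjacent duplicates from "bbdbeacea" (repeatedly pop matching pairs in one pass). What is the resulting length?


Input: bbdbeacea
Stack-based adjacent duplicate removal:
  Read 'b': push. Stack: b
  Read 'b': matches stack top 'b' => pop. Stack: (empty)
  Read 'd': push. Stack: d
  Read 'b': push. Stack: db
  Read 'e': push. Stack: dbe
  Read 'a': push. Stack: dbea
  Read 'c': push. Stack: dbeac
  Read 'e': push. Stack: dbeace
  Read 'a': push. Stack: dbeacea
Final stack: "dbeacea" (length 7)

7


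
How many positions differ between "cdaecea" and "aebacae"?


Comparing "cdaecea" and "aebacae" position by position:
  Position 0: 'c' vs 'a' => DIFFER
  Position 1: 'd' vs 'e' => DIFFER
  Position 2: 'a' vs 'b' => DIFFER
  Position 3: 'e' vs 'a' => DIFFER
  Position 4: 'c' vs 'c' => same
  Position 5: 'e' vs 'a' => DIFFER
  Position 6: 'a' vs 'e' => DIFFER
Positions that differ: 6

6


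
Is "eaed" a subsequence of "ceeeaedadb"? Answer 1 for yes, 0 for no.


Check if "eaed" is a subsequence of "ceeeaedadb"
Greedy scan:
  Position 0 ('c'): no match needed
  Position 1 ('e'): matches sub[0] = 'e'
  Position 2 ('e'): no match needed
  Position 3 ('e'): no match needed
  Position 4 ('a'): matches sub[1] = 'a'
  Position 5 ('e'): matches sub[2] = 'e'
  Position 6 ('d'): matches sub[3] = 'd'
  Position 7 ('a'): no match needed
  Position 8 ('d'): no match needed
  Position 9 ('b'): no match needed
All 4 characters matched => is a subsequence

1


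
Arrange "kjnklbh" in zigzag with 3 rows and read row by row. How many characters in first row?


Zigzag "kjnklbh" into 3 rows:
Placing characters:
  'k' => row 0
  'j' => row 1
  'n' => row 2
  'k' => row 1
  'l' => row 0
  'b' => row 1
  'h' => row 2
Rows:
  Row 0: "kl"
  Row 1: "jkb"
  Row 2: "nh"
First row length: 2

2


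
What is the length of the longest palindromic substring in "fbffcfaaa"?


Input: "fbffcfaaa"
Checking substrings for palindromes:
  [0:3] "fbf" (len 3) => palindrome
  [3:6] "fcf" (len 3) => palindrome
  [6:9] "aaa" (len 3) => palindrome
  [2:4] "ff" (len 2) => palindrome
  [6:8] "aa" (len 2) => palindrome
  [7:9] "aa" (len 2) => palindrome
Longest palindromic substring: "fbf" with length 3

3


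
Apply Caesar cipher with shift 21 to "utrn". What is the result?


Caesar cipher: shift "utrn" by 21
  'u' (pos 20) + 21 = pos 15 = 'p'
  't' (pos 19) + 21 = pos 14 = 'o'
  'r' (pos 17) + 21 = pos 12 = 'm'
  'n' (pos 13) + 21 = pos 8 = 'i'
Result: pomi

pomi


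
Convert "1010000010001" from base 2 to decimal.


Input: "1010000010001" in base 2
Positional expansion:
  Digit '1' (value 1) x 2^12 = 4096
  Digit '0' (value 0) x 2^11 = 0
  Digit '1' (value 1) x 2^10 = 1024
  Digit '0' (value 0) x 2^9 = 0
  Digit '0' (value 0) x 2^8 = 0
  Digit '0' (value 0) x 2^7 = 0
  Digit '0' (value 0) x 2^6 = 0
  Digit '0' (value 0) x 2^5 = 0
  Digit '1' (value 1) x 2^4 = 16
  Digit '0' (value 0) x 2^3 = 0
  Digit '0' (value 0) x 2^2 = 0
  Digit '0' (value 0) x 2^1 = 0
  Digit '1' (value 1) x 2^0 = 1
Sum = 5137

5137


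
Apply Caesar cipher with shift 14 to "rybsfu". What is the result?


Caesar cipher: shift "rybsfu" by 14
  'r' (pos 17) + 14 = pos 5 = 'f'
  'y' (pos 24) + 14 = pos 12 = 'm'
  'b' (pos 1) + 14 = pos 15 = 'p'
  's' (pos 18) + 14 = pos 6 = 'g'
  'f' (pos 5) + 14 = pos 19 = 't'
  'u' (pos 20) + 14 = pos 8 = 'i'
Result: fmpgti

fmpgti


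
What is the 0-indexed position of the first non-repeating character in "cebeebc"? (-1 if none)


Input: cebeebc
Character frequencies:
  'b': 2
  'c': 2
  'e': 3
Scanning left to right for freq == 1:
  Position 0 ('c'): freq=2, skip
  Position 1 ('e'): freq=3, skip
  Position 2 ('b'): freq=2, skip
  Position 3 ('e'): freq=3, skip
  Position 4 ('e'): freq=3, skip
  Position 5 ('b'): freq=2, skip
  Position 6 ('c'): freq=2, skip
  No unique character found => answer = -1

-1


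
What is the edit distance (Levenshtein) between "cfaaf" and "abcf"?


Computing edit distance: "cfaaf" -> "abcf"
DP table:
           a    b    c    f
      0    1    2    3    4
  c   1    1    2    2    3
  f   2    2    2    3    2
  a   3    2    3    3    3
  a   4    3    3    4    4
  f   5    4    4    4    4
Edit distance = dp[5][4] = 4

4


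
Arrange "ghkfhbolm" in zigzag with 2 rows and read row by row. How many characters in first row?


Zigzag "ghkfhbolm" into 2 rows:
Placing characters:
  'g' => row 0
  'h' => row 1
  'k' => row 0
  'f' => row 1
  'h' => row 0
  'b' => row 1
  'o' => row 0
  'l' => row 1
  'm' => row 0
Rows:
  Row 0: "gkhom"
  Row 1: "hfbl"
First row length: 5

5


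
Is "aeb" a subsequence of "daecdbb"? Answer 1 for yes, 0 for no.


Check if "aeb" is a subsequence of "daecdbb"
Greedy scan:
  Position 0 ('d'): no match needed
  Position 1 ('a'): matches sub[0] = 'a'
  Position 2 ('e'): matches sub[1] = 'e'
  Position 3 ('c'): no match needed
  Position 4 ('d'): no match needed
  Position 5 ('b'): matches sub[2] = 'b'
  Position 6 ('b'): no match needed
All 3 characters matched => is a subsequence

1


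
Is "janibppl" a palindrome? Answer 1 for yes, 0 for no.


Input: janibppl
Reversed: lppbinaj
  Compare pos 0 ('j') with pos 7 ('l'): MISMATCH
  Compare pos 1 ('a') with pos 6 ('p'): MISMATCH
  Compare pos 2 ('n') with pos 5 ('p'): MISMATCH
  Compare pos 3 ('i') with pos 4 ('b'): MISMATCH
Result: not a palindrome

0


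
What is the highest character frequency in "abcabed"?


Input: abcabed
Character counts:
  'a': 2
  'b': 2
  'c': 1
  'd': 1
  'e': 1
Maximum frequency: 2

2


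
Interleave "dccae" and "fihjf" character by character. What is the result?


Interleaving "dccae" and "fihjf":
  Position 0: 'd' from first, 'f' from second => "df"
  Position 1: 'c' from first, 'i' from second => "ci"
  Position 2: 'c' from first, 'h' from second => "ch"
  Position 3: 'a' from first, 'j' from second => "aj"
  Position 4: 'e' from first, 'f' from second => "ef"
Result: dfcichajef

dfcichajef


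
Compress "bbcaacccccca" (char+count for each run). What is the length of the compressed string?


Input: bbcaacccccca
Runs:
  'b' x 2 => "b2"
  'c' x 1 => "c1"
  'a' x 2 => "a2"
  'c' x 6 => "c6"
  'a' x 1 => "a1"
Compressed: "b2c1a2c6a1"
Compressed length: 10

10


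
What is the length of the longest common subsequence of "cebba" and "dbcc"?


LCS of "cebba" and "dbcc"
DP table:
           d    b    c    c
      0    0    0    0    0
  c   0    0    0    1    1
  e   0    0    0    1    1
  b   0    0    1    1    1
  b   0    0    1    1    1
  a   0    0    1    1    1
LCS length = dp[5][4] = 1

1


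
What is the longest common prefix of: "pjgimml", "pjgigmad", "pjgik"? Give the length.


Words: pjgimml, pjgigmad, pjgik
  Position 0: all 'p' => match
  Position 1: all 'j' => match
  Position 2: all 'g' => match
  Position 3: all 'i' => match
  Position 4: ('m', 'g', 'k') => mismatch, stop
LCP = "pjgi" (length 4)

4


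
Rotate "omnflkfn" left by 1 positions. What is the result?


Input: "omnflkfn", rotate left by 1
First 1 characters: "o"
Remaining characters: "mnflkfn"
Concatenate remaining + first: "mnflkfn" + "o" = "mnflkfno"

mnflkfno


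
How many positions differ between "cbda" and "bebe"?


Comparing "cbda" and "bebe" position by position:
  Position 0: 'c' vs 'b' => DIFFER
  Position 1: 'b' vs 'e' => DIFFER
  Position 2: 'd' vs 'b' => DIFFER
  Position 3: 'a' vs 'e' => DIFFER
Positions that differ: 4

4


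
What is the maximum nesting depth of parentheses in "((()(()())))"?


Input: "((()(()())))"
Tracking depth:
  Position 0 '(': depth becomes 1
  Position 1 '(': depth becomes 2
  Position 2 '(': depth becomes 3
  Position 3 ')': depth becomes 2
  Position 4 '(': depth becomes 3
  Position 5 '(': depth becomes 4
  Position 6 ')': depth becomes 3
  Position 7 '(': depth becomes 4
  Position 8 ')': depth becomes 3
  Position 9 ')': depth becomes 2
  Position 10 ')': depth becomes 1
  Position 11 ')': depth becomes 0
Maximum depth reached: 4

4


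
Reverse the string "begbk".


Input: begbk
Reading characters right to left:
  Position 4: 'k'
  Position 3: 'b'
  Position 2: 'g'
  Position 1: 'e'
  Position 0: 'b'
Reversed: kbgeb

kbgeb


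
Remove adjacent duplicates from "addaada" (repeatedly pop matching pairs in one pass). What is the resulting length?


Input: addaada
Stack-based adjacent duplicate removal:
  Read 'a': push. Stack: a
  Read 'd': push. Stack: ad
  Read 'd': matches stack top 'd' => pop. Stack: a
  Read 'a': matches stack top 'a' => pop. Stack: (empty)
  Read 'a': push. Stack: a
  Read 'd': push. Stack: ad
  Read 'a': push. Stack: ada
Final stack: "ada" (length 3)

3


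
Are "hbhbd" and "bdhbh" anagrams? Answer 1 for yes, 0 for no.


Strings: "hbhbd", "bdhbh"
Sorted first:  bbdhh
Sorted second: bbdhh
Sorted forms match => anagrams

1


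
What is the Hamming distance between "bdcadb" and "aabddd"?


Comparing "bdcadb" and "aabddd" position by position:
  Position 0: 'b' vs 'a' => differ
  Position 1: 'd' vs 'a' => differ
  Position 2: 'c' vs 'b' => differ
  Position 3: 'a' vs 'd' => differ
  Position 4: 'd' vs 'd' => same
  Position 5: 'b' vs 'd' => differ
Total differences (Hamming distance): 5

5


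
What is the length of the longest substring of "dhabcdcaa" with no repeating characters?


Input: "dhabcdcaa"
Sliding window (track last position of each char):
  Position 0 ('d'): window [0,0] length 1 -- new best
  Position 1 ('h'): window [0,1] length 2 -- new best
  Position 2 ('a'): window [0,2] length 3 -- new best
  Position 3 ('b'): window [0,3] length 4 -- new best
  Position 4 ('c'): window [0,4] length 5 -- new best
  Position 5 ('d'): repeat (last at 0), move window start to 1
  Position 5 ('d'): window [1,5] length 5
  Position 6 ('c'): repeat (last at 4), move window start to 5
  Position 6 ('c'): window [5,6] length 2
  Position 7 ('a'): window [5,7] length 3
  Position 8 ('a'): repeat (last at 7), move window start to 8
  Position 8 ('a'): window [8,8] length 1
Longest substring with no repeats: "dhabc" with length 5

5


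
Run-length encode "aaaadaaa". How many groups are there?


Input: aaaadaaa
Scanning for consecutive runs:
  Group 1: 'a' x 4 (positions 0-3)
  Group 2: 'd' x 1 (positions 4-4)
  Group 3: 'a' x 3 (positions 5-7)
Total groups: 3

3


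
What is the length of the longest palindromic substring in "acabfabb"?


Input: "acabfabb"
Checking substrings for palindromes:
  [0:3] "aca" (len 3) => palindrome
  [6:8] "bb" (len 2) => palindrome
Longest palindromic substring: "aca" with length 3

3


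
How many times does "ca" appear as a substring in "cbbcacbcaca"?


Searching for "ca" in "cbbcacbcaca"
Scanning each position:
  Position 0: "cb" => no
  Position 1: "bb" => no
  Position 2: "bc" => no
  Position 3: "ca" => MATCH
  Position 4: "ac" => no
  Position 5: "cb" => no
  Position 6: "bc" => no
  Position 7: "ca" => MATCH
  Position 8: "ac" => no
  Position 9: "ca" => MATCH
Total occurrences: 3

3


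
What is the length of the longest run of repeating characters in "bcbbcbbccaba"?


Input: "bcbbcbbccaba"
Scanning for longest run:
  Position 1 ('c'): new char, reset run to 1
  Position 2 ('b'): new char, reset run to 1
  Position 3 ('b'): continues run of 'b', length=2
  Position 4 ('c'): new char, reset run to 1
  Position 5 ('b'): new char, reset run to 1
  Position 6 ('b'): continues run of 'b', length=2
  Position 7 ('c'): new char, reset run to 1
  Position 8 ('c'): continues run of 'c', length=2
  Position 9 ('a'): new char, reset run to 1
  Position 10 ('b'): new char, reset run to 1
  Position 11 ('a'): new char, reset run to 1
Longest run: 'b' with length 2

2


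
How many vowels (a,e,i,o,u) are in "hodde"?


Input: hodde
Checking each character:
  'h' at position 0: consonant
  'o' at position 1: vowel (running total: 1)
  'd' at position 2: consonant
  'd' at position 3: consonant
  'e' at position 4: vowel (running total: 2)
Total vowels: 2

2


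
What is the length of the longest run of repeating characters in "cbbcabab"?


Input: "cbbcabab"
Scanning for longest run:
  Position 1 ('b'): new char, reset run to 1
  Position 2 ('b'): continues run of 'b', length=2
  Position 3 ('c'): new char, reset run to 1
  Position 4 ('a'): new char, reset run to 1
  Position 5 ('b'): new char, reset run to 1
  Position 6 ('a'): new char, reset run to 1
  Position 7 ('b'): new char, reset run to 1
Longest run: 'b' with length 2

2


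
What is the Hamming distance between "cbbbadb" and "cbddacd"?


Comparing "cbbbadb" and "cbddacd" position by position:
  Position 0: 'c' vs 'c' => same
  Position 1: 'b' vs 'b' => same
  Position 2: 'b' vs 'd' => differ
  Position 3: 'b' vs 'd' => differ
  Position 4: 'a' vs 'a' => same
  Position 5: 'd' vs 'c' => differ
  Position 6: 'b' vs 'd' => differ
Total differences (Hamming distance): 4

4


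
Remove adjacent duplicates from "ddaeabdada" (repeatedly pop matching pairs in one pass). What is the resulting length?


Input: ddaeabdada
Stack-based adjacent duplicate removal:
  Read 'd': push. Stack: d
  Read 'd': matches stack top 'd' => pop. Stack: (empty)
  Read 'a': push. Stack: a
  Read 'e': push. Stack: ae
  Read 'a': push. Stack: aea
  Read 'b': push. Stack: aeab
  Read 'd': push. Stack: aeabd
  Read 'a': push. Stack: aeabda
  Read 'd': push. Stack: aeabdad
  Read 'a': push. Stack: aeabdada
Final stack: "aeabdada" (length 8)

8


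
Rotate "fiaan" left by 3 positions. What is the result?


Input: "fiaan", rotate left by 3
First 3 characters: "fia"
Remaining characters: "an"
Concatenate remaining + first: "an" + "fia" = "anfia"

anfia


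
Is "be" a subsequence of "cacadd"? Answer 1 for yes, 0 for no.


Check if "be" is a subsequence of "cacadd"
Greedy scan:
  Position 0 ('c'): no match needed
  Position 1 ('a'): no match needed
  Position 2 ('c'): no match needed
  Position 3 ('a'): no match needed
  Position 4 ('d'): no match needed
  Position 5 ('d'): no match needed
Only matched 0/2 characters => not a subsequence

0


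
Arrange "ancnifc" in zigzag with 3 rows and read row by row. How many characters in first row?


Zigzag "ancnifc" into 3 rows:
Placing characters:
  'a' => row 0
  'n' => row 1
  'c' => row 2
  'n' => row 1
  'i' => row 0
  'f' => row 1
  'c' => row 2
Rows:
  Row 0: "ai"
  Row 1: "nnf"
  Row 2: "cc"
First row length: 2

2


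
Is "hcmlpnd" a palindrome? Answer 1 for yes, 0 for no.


Input: hcmlpnd
Reversed: dnplmch
  Compare pos 0 ('h') with pos 6 ('d'): MISMATCH
  Compare pos 1 ('c') with pos 5 ('n'): MISMATCH
  Compare pos 2 ('m') with pos 4 ('p'): MISMATCH
Result: not a palindrome

0


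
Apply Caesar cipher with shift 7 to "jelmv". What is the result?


Caesar cipher: shift "jelmv" by 7
  'j' (pos 9) + 7 = pos 16 = 'q'
  'e' (pos 4) + 7 = pos 11 = 'l'
  'l' (pos 11) + 7 = pos 18 = 's'
  'm' (pos 12) + 7 = pos 19 = 't'
  'v' (pos 21) + 7 = pos 2 = 'c'
Result: qlstc

qlstc


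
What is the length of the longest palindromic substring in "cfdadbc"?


Input: "cfdadbc"
Checking substrings for palindromes:
  [2:5] "dad" (len 3) => palindrome
Longest palindromic substring: "dad" with length 3

3


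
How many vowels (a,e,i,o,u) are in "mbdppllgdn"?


Input: mbdppllgdn
Checking each character:
  'm' at position 0: consonant
  'b' at position 1: consonant
  'd' at position 2: consonant
  'p' at position 3: consonant
  'p' at position 4: consonant
  'l' at position 5: consonant
  'l' at position 6: consonant
  'g' at position 7: consonant
  'd' at position 8: consonant
  'n' at position 9: consonant
Total vowels: 0

0


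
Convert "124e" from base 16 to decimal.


Input: "124e" in base 16
Positional expansion:
  Digit '1' (value 1) x 16^3 = 4096
  Digit '2' (value 2) x 16^2 = 512
  Digit '4' (value 4) x 16^1 = 64
  Digit 'e' (value 14) x 16^0 = 14
Sum = 4686

4686


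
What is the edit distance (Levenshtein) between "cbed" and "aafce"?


Computing edit distance: "cbed" -> "aafce"
DP table:
           a    a    f    c    e
      0    1    2    3    4    5
  c   1    1    2    3    3    4
  b   2    2    2    3    4    4
  e   3    3    3    3    4    4
  d   4    4    4    4    4    5
Edit distance = dp[4][5] = 5

5


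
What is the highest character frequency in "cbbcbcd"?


Input: cbbcbcd
Character counts:
  'b': 3
  'c': 3
  'd': 1
Maximum frequency: 3

3


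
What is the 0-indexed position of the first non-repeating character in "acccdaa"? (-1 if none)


Input: acccdaa
Character frequencies:
  'a': 3
  'c': 3
  'd': 1
Scanning left to right for freq == 1:
  Position 0 ('a'): freq=3, skip
  Position 1 ('c'): freq=3, skip
  Position 2 ('c'): freq=3, skip
  Position 3 ('c'): freq=3, skip
  Position 4 ('d'): unique! => answer = 4

4


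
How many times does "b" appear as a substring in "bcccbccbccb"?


Searching for "b" in "bcccbccbccb"
Scanning each position:
  Position 0: "b" => MATCH
  Position 1: "c" => no
  Position 2: "c" => no
  Position 3: "c" => no
  Position 4: "b" => MATCH
  Position 5: "c" => no
  Position 6: "c" => no
  Position 7: "b" => MATCH
  Position 8: "c" => no
  Position 9: "c" => no
  Position 10: "b" => MATCH
Total occurrences: 4

4


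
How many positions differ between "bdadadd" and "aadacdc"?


Comparing "bdadadd" and "aadacdc" position by position:
  Position 0: 'b' vs 'a' => DIFFER
  Position 1: 'd' vs 'a' => DIFFER
  Position 2: 'a' vs 'd' => DIFFER
  Position 3: 'd' vs 'a' => DIFFER
  Position 4: 'a' vs 'c' => DIFFER
  Position 5: 'd' vs 'd' => same
  Position 6: 'd' vs 'c' => DIFFER
Positions that differ: 6

6


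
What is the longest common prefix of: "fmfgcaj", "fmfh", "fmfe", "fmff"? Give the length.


Words: fmfgcaj, fmfh, fmfe, fmff
  Position 0: all 'f' => match
  Position 1: all 'm' => match
  Position 2: all 'f' => match
  Position 3: ('g', 'h', 'e', 'f') => mismatch, stop
LCP = "fmf" (length 3)

3


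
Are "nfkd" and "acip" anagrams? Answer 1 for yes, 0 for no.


Strings: "nfkd", "acip"
Sorted first:  dfkn
Sorted second: acip
Differ at position 0: 'd' vs 'a' => not anagrams

0


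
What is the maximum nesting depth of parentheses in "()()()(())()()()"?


Input: "()()()(())()()()"
Tracking depth:
  Position 0 '(': depth becomes 1
  Position 1 ')': depth becomes 0
  Position 2 '(': depth becomes 1
  Position 3 ')': depth becomes 0
  Position 4 '(': depth becomes 1
  Position 5 ')': depth becomes 0
  Position 6 '(': depth becomes 1
  Position 7 '(': depth becomes 2
  Position 8 ')': depth becomes 1
  Position 9 ')': depth becomes 0
  Position 10 '(': depth becomes 1
  Position 11 ')': depth becomes 0
  Position 12 '(': depth becomes 1
  Position 13 ')': depth becomes 0
  Position 14 '(': depth becomes 1
  Position 15 ')': depth becomes 0
Maximum depth reached: 2

2


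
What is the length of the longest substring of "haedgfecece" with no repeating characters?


Input: "haedgfecece"
Sliding window (track last position of each char):
  Position 0 ('h'): window [0,0] length 1 -- new best
  Position 1 ('a'): window [0,1] length 2 -- new best
  Position 2 ('e'): window [0,2] length 3 -- new best
  Position 3 ('d'): window [0,3] length 4 -- new best
  Position 4 ('g'): window [0,4] length 5 -- new best
  Position 5 ('f'): window [0,5] length 6 -- new best
  Position 6 ('e'): repeat (last at 2), move window start to 3
  Position 6 ('e'): window [3,6] length 4
  Position 7 ('c'): window [3,7] length 5
  Position 8 ('e'): repeat (last at 6), move window start to 7
  Position 8 ('e'): window [7,8] length 2
  Position 9 ('c'): repeat (last at 7), move window start to 8
  Position 9 ('c'): window [8,9] length 2
  Position 10 ('e'): repeat (last at 8), move window start to 9
  Position 10 ('e'): window [9,10] length 2
Longest substring with no repeats: "haedgf" with length 6

6


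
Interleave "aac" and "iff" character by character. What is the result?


Interleaving "aac" and "iff":
  Position 0: 'a' from first, 'i' from second => "ai"
  Position 1: 'a' from first, 'f' from second => "af"
  Position 2: 'c' from first, 'f' from second => "cf"
Result: aiafcf

aiafcf


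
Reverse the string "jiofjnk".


Input: jiofjnk
Reading characters right to left:
  Position 6: 'k'
  Position 5: 'n'
  Position 4: 'j'
  Position 3: 'f'
  Position 2: 'o'
  Position 1: 'i'
  Position 0: 'j'
Reversed: knjfoij

knjfoij


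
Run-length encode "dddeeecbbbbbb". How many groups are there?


Input: dddeeecbbbbbb
Scanning for consecutive runs:
  Group 1: 'd' x 3 (positions 0-2)
  Group 2: 'e' x 3 (positions 3-5)
  Group 3: 'c' x 1 (positions 6-6)
  Group 4: 'b' x 6 (positions 7-12)
Total groups: 4

4


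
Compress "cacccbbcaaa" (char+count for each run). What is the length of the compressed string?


Input: cacccbbcaaa
Runs:
  'c' x 1 => "c1"
  'a' x 1 => "a1"
  'c' x 3 => "c3"
  'b' x 2 => "b2"
  'c' x 1 => "c1"
  'a' x 3 => "a3"
Compressed: "c1a1c3b2c1a3"
Compressed length: 12

12


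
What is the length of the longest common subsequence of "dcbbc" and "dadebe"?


LCS of "dcbbc" and "dadebe"
DP table:
           d    a    d    e    b    e
      0    0    0    0    0    0    0
  d   0    1    1    1    1    1    1
  c   0    1    1    1    1    1    1
  b   0    1    1    1    1    2    2
  b   0    1    1    1    1    2    2
  c   0    1    1    1    1    2    2
LCS length = dp[5][6] = 2

2
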